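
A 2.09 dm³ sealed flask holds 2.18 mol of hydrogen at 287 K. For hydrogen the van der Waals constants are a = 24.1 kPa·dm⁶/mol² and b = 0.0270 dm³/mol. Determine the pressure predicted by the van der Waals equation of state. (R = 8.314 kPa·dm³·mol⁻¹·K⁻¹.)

P ≈ 2535 kPa

P = nRT/(V − nb) − a n²/V²
nRT/(V − nb) = (2.18)(8.314)(287)/(2.09 − 2.18×0.0270) = 5201.7/2.0311 = 2561.0 kPa
a n²/V² = (24.1)(2.18)²/(2.09)² = 26.220 kPa
P = 2561.0 − 26.220 = 2535 kPa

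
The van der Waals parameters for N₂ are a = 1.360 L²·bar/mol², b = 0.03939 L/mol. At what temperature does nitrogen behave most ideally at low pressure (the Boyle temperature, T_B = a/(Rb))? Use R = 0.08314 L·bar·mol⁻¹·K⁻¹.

For a van der Waals gas the second virial coefficient B₂ = b − a/(RT) vanishes at T_B = a/(Rb).
T_B = 1.360/(0.08314×0.03939) = 1.360/0.0032749 = 415.3 K

T_B ≈ 415.3 K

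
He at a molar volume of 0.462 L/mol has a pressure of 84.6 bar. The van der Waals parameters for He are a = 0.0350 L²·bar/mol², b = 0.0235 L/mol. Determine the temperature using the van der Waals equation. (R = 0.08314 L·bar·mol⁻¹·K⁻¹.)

T ≈ 447.1 K

T = (P + a/V_m²)(V_m − b)/R
P + a/V_m² = 84.6 + 0.0350/(0.462)² = 84.764 bar
V_m − b = 0.462 − 0.0235 = 0.43850 L/mol
T = (84.764)(0.43850)/0.08314 = 447.1 K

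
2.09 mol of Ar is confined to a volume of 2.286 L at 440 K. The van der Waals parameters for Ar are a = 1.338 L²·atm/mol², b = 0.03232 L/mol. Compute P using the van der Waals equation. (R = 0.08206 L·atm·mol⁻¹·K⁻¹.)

P = nRT/(V − nb) − a n²/V²
nRT/(V − nb) = (2.09)(0.08206)(440)/(2.286 − 2.09×0.03232) = 75.462/2.2185 = 34.015 atm
a n²/V² = (1.338)(2.09)²/(2.286)² = 1.1184 atm
P = 34.015 − 1.1184 = 32.90 atm

P ≈ 32.90 atm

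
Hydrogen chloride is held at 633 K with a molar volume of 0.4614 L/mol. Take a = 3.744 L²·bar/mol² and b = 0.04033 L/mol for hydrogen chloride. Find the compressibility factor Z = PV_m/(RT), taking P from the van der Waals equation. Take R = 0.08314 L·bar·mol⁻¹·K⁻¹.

Z ≈ 0.9416

P = RT/(V_m − b) − a/V_m² = (0.08314)(633)/(0.4614 − 0.04033) − 3.744/(0.4614)²
  = 52.628/0.42107 − 17.587 = 124.99 − 17.587 = 107.40 bar
Z = PV_m/(RT) = (107.40)(0.4614)/((0.08314)(633)) = 49.554/52.628 = 0.9416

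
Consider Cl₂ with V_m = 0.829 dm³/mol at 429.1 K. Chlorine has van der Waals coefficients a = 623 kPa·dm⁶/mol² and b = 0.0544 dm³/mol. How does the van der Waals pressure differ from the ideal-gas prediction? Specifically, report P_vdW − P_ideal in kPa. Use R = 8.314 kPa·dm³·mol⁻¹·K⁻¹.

Ideal: P_ideal = RT/V_m = (8.314)(429.1)/0.829 = 4303.42 kPa
vdW: P = RT/(V_m − b) − a/V_m² = 3567.54/0.774600 − 623/0.687241 = 4605.65 − 906.523 = 3699.13 kPa
ΔP = 3699.13 − 4303.42 = -604.3 kPa

ΔP ≈ -604.3 kPa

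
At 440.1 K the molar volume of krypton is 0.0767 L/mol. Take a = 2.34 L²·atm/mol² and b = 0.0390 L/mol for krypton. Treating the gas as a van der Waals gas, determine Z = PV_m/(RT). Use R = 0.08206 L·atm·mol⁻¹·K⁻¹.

P = RT/(V_m − b) − a/V_m² = (0.08206)(440.1)/(0.0767 − 0.0390) − 2.34/(0.0767)²
  = 36.115/0.037700 − 397.76 = 957.96 − 397.76 = 560.20 atm
Z = PV_m/(RT) = (560.20)(0.0767)/((0.08206)(440.1)) = 42.967/36.115 = 1.190

Z ≈ 1.190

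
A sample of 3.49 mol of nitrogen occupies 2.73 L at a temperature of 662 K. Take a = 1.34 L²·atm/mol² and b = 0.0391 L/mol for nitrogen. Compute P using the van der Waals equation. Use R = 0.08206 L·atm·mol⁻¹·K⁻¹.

P = nRT/(V − nb) − a n²/V²
nRT/(V − nb) = (3.49)(0.08206)(662)/(2.73 − 3.49×0.0391) = 189.59/2.5935 = 73.102 atm
a n²/V² = (1.34)(3.49)²/(2.73)² = 2.1899 atm
P = 73.102 − 2.1899 = 70.91 atm

P ≈ 70.91 atm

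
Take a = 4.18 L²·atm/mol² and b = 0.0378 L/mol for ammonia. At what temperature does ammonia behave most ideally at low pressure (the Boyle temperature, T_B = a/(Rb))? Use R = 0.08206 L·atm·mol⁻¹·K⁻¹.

T_B ≈ 1348 K

For a van der Waals gas the second virial coefficient B₂ = b − a/(RT) vanishes at T_B = a/(Rb).
T_B = 4.18/(0.08206×0.0378) = 4.18/0.0031019 = 1348 K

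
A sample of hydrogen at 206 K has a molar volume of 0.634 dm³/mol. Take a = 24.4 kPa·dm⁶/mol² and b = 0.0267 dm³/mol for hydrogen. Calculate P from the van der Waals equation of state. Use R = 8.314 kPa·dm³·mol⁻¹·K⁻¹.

P = RT/(V_m − b) − a/V_m²
RT/(V_m − b) = (8.314)(206)/(0.634 − 0.0267) = 1712.7/0.60730 = 2820.2 kPa
a/V_m² = 24.4/(0.634)² = 60.703 kPa
P = 2820.2 − 60.703 = 2759 kPa

P ≈ 2759 kPa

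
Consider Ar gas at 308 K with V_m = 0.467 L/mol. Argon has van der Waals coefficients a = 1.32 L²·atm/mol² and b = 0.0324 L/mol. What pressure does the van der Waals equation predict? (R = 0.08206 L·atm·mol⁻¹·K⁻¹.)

P = RT/(V_m − b) − a/V_m²
RT/(V_m − b) = (0.08206)(308)/(0.467 − 0.0324) = 25.274/0.43460 = 58.155 atm
a/V_m² = 1.32/(0.467)² = 6.0526 atm
P = 58.155 − 6.0526 = 52.10 atm

P ≈ 52.10 atm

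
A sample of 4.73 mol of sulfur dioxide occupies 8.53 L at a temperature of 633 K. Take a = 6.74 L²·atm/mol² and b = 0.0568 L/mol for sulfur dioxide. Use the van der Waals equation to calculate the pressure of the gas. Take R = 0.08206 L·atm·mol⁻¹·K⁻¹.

P = nRT/(V − nb) − a n²/V²
nRT/(V − nb) = (4.73)(0.08206)(633)/(8.53 − 4.73×0.0568) = 245.70/8.2613 = 29.741 atm
a n²/V² = (6.74)(4.73)²/(8.53)² = 2.0725 atm
P = 29.741 − 2.0725 = 27.67 atm

P ≈ 27.67 atm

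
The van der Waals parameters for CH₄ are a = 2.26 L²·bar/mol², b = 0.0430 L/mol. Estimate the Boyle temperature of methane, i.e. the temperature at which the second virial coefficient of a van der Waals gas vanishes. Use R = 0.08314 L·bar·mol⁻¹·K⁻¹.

For a van der Waals gas the second virial coefficient B₂ = b − a/(RT) vanishes at T_B = a/(Rb).
T_B = 2.26/(0.08314×0.0430) = 2.26/0.0035750 = 632.2 K

T_B ≈ 632.2 K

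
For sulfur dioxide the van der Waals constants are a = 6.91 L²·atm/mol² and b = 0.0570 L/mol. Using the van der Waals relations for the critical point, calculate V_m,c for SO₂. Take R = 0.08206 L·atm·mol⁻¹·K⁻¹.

For a van der Waals gas, V_m,c = 3b.
V_m,c = 3×0.0570 = 0.1710 L/mol

V_m,c ≈ 0.1710 L/mol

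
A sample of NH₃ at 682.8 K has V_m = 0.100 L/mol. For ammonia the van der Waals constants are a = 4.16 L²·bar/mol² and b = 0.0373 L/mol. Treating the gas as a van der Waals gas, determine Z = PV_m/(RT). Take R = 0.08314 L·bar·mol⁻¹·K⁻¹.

Z ≈ 0.8621

P = RT/(V_m − b) − a/V_m² = (0.08314)(682.8)/(0.100 − 0.0373) − 4.16/(0.100)²
  = 56.768/0.062700 − 416.00 = 905.39 − 416.00 = 489.39 bar
Z = PV_m/(RT) = (489.39)(0.100)/((0.08314)(682.8)) = 48.939/56.768 = 0.8621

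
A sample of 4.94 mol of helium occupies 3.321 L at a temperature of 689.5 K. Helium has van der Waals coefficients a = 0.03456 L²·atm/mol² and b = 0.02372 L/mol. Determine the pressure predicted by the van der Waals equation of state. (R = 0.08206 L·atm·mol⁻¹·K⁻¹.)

P ≈ 87.17 atm

P = nRT/(V − nb) − a n²/V²
nRT/(V − nb) = (4.94)(0.08206)(689.5)/(3.321 − 4.94×0.02372) = 279.51/3.2038 = 87.243 atm
a n²/V² = (0.03456)(4.94)²/(3.321)² = 0.076470 atm
P = 87.243 − 0.076470 = 87.17 atm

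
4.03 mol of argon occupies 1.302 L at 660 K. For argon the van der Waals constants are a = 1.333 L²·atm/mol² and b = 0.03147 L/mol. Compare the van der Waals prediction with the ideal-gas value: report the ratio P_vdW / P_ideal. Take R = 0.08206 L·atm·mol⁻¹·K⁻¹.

P_vdW / P_ideal ≈ 1.032

Ideal: P_ideal = nRT/V = (4.03)(0.08206)(660)/1.302 = 167.637 atm
vdW: P = nRT/(V − nb) − a n²/V² = 218.263/1.17518 − 21.6491/1.69520 = 185.727 − 12.7708 = 172.956 atm
Ratio = 172.956/167.637 = 1.032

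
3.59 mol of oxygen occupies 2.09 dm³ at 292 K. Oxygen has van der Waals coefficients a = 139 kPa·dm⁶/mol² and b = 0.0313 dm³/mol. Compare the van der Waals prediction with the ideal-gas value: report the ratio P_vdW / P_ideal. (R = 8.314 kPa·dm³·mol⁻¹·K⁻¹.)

Ideal: P_ideal = nRT/V = (3.59)(8.314)(292)/2.09 = 4170.05 kPa
vdW: P = nRT/(V − nb) − a n²/V² = 8715.40/1.97763 − 1791.45/4.36810 = 4406.99 − 410.121 = 3996.87 kPa
Ratio = 3996.87/4170.05 = 0.9585

P_vdW / P_ideal ≈ 0.9585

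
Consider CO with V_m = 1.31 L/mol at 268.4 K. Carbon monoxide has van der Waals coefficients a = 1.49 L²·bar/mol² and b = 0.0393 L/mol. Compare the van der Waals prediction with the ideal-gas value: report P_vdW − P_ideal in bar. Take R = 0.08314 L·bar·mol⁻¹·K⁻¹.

ΔP ≈ -0.341 bar

Ideal: P_ideal = RT/V_m = (0.08314)(268.4)/1.31 = 17.0342 bar
vdW: P = RT/(V_m − b) − a/V_m² = 22.3148/1.27070 − 1.49/1.71610 = 17.5610 − 0.868248 = 16.6928 bar
ΔP = 16.6928 − 17.0342 = -0.341 bar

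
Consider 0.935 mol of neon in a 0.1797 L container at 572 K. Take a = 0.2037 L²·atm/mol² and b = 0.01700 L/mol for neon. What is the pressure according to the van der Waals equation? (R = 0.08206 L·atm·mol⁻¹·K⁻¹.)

P ≈ 262.4 atm

P = nRT/(V − nb) − a n²/V²
nRT/(V − nb) = (0.935)(0.08206)(572)/(0.1797 − 0.935×0.01700) = 43.887/0.16381 = 267.91 atm
a n²/V² = (0.2037)(0.935)²/(0.1797)² = 5.5147 atm
P = 267.91 − 5.5147 = 262.4 atm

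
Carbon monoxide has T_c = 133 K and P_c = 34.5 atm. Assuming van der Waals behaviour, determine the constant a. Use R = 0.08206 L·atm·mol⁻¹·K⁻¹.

a ≈ 1.457 L²·atm/mol²

From T_c = 8a/(27Rb) and P_c = a/(27b²): a = 27 R² T_c²/(64 P_c).
a = 27×(0.08206)²×(133)²/(64×34.5) = 3216.1/2208.0 = 1.457 L²·atm/mol²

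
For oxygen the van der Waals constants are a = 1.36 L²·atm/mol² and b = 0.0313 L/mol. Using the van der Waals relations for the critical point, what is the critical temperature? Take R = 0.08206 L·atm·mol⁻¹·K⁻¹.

For a van der Waals gas, T_c = 8a/(27Rb).
T_c = 8×1.36/(27×0.08206×0.0313) = 10.880/0.069349 = 156.9 K

T_c ≈ 156.9 K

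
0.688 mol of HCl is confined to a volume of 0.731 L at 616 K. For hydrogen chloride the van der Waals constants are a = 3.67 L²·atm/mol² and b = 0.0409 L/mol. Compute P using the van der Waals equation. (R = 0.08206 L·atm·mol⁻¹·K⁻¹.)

P ≈ 46.23 atm

P = nRT/(V − nb) − a n²/V²
nRT/(V − nb) = (0.688)(0.08206)(616)/(0.731 − 0.688×0.0409) = 34.778/0.70286 = 49.481 atm
a n²/V² = (3.67)(0.688)²/(0.731)² = 3.2509 atm
P = 49.481 − 3.2509 = 46.23 atm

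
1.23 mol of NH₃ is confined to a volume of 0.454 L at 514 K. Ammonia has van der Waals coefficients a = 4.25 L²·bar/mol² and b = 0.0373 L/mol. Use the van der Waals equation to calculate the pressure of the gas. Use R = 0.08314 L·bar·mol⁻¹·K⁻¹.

P = nRT/(V − nb) − a n²/V²
nRT/(V − nb) = (1.23)(0.08314)(514)/(0.454 − 1.23×0.0373) = 52.563/0.40812 = 128.79 bar
a n²/V² = (4.25)(1.23)²/(0.454)² = 31.195 bar
P = 128.79 − 31.195 = 97.60 bar

P ≈ 97.60 bar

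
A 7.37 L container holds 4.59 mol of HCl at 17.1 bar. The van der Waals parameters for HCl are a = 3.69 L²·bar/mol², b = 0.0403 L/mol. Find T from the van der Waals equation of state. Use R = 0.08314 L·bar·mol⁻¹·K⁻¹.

T = (P + a n²/V²)(V − nb)/(nR)
P + a n²/V² = 17.1 + (3.69)(4.59)²/(7.37)² = 18.531 bar
V − nb = 7.37 − (4.59)(0.0403) = 7.1850 L
T = (18.531)(7.1850)/((4.59)(0.08314)) = 348.9 K

T ≈ 348.9 K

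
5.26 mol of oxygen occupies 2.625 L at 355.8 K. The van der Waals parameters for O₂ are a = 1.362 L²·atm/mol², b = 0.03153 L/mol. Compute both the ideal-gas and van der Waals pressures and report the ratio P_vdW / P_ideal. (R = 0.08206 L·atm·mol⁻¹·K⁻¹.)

Ideal: P_ideal = nRT/V = (5.26)(0.08206)(355.8)/2.625 = 58.5051 atm
vdW: P = nRT/(V − nb) − a n²/V² = 153.576/2.45915 − 37.6833/6.89063 = 62.4508 − 5.46877 = 56.9820 atm
Ratio = 56.9820/58.5051 = 0.9740

P_vdW / P_ideal ≈ 0.9740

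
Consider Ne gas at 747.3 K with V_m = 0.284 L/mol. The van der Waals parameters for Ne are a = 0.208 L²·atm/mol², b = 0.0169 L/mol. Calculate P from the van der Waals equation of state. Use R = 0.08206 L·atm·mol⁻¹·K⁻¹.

P ≈ 227.0 atm

P = RT/(V_m − b) − a/V_m²
RT/(V_m − b) = (0.08206)(747.3)/(0.284 − 0.0169) = 61.323/0.26710 = 229.59 atm
a/V_m² = 0.208/(0.284)² = 2.5789 atm
P = 229.59 − 2.5789 = 227.0 atm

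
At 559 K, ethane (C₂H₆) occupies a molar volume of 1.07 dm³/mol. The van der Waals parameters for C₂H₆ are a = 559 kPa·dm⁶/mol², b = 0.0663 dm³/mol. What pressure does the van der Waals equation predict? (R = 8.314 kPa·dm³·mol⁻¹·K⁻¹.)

P ≈ 4142 kPa

P = RT/(V_m − b) − a/V_m²
RT/(V_m − b) = (8.314)(559)/(1.07 − 0.0663) = 4647.5/1.0037 = 4630.4 kPa
a/V_m² = 559/(1.07)² = 488.25 kPa
P = 4630.4 − 488.25 = 4142 kPa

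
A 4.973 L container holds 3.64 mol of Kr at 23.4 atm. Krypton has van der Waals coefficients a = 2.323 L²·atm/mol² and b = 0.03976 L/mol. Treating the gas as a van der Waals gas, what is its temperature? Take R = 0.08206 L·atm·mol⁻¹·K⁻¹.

T = (P + a n²/V²)(V − nb)/(nR)
P + a n²/V² = 23.4 + (2.323)(3.64)²/(4.973)² = 24.645 atm
V − nb = 4.973 − (3.64)(0.03976) = 4.8283 L
T = (24.645)(4.8283)/((3.64)(0.08206)) = 398.4 K

T ≈ 398.4 K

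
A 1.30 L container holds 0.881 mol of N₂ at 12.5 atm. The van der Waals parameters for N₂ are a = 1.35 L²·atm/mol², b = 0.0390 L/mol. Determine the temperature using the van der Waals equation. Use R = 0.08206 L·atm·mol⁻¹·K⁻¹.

T ≈ 229.7 K

T = (P + a n²/V²)(V − nb)/(nR)
P + a n²/V² = 12.5 + (1.35)(0.881)²/(1.30)² = 13.120 atm
V − nb = 1.30 − (0.881)(0.0390) = 1.2656 L
T = (13.120)(1.2656)/((0.881)(0.08206)) = 229.7 K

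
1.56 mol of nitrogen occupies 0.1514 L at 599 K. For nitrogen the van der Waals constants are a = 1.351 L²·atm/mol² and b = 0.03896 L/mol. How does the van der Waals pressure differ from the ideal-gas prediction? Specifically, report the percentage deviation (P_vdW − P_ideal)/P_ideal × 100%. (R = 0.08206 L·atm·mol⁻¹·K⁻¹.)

38.75 %

Ideal: P_ideal = nRT/V = (1.56)(0.08206)(599)/0.1514 = 506.474 atm
vdW: P = nRT/(V − nb) − a n²/V² = 76.6801/0.0906224 − 3.28779/0.0229220 = 846.150 − 143.434 = 702.716 atm
% deviation = (702.716 − 506.474)/506.474 × 100% = 38.75%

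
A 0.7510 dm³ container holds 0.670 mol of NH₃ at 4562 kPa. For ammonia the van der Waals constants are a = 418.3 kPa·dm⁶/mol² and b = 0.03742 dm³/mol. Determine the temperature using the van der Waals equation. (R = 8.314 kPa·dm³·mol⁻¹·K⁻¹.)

T ≈ 637.9 K

T = (P + a n²/V²)(V − nb)/(nR)
P + a n²/V² = 4562 + (418.3)(0.670)²/(0.7510)² = 4894.9 kPa
V − nb = 0.7510 − (0.670)(0.03742) = 0.72593 dm³
T = (4894.9)(0.72593)/((0.670)(8.314)) = 637.9 K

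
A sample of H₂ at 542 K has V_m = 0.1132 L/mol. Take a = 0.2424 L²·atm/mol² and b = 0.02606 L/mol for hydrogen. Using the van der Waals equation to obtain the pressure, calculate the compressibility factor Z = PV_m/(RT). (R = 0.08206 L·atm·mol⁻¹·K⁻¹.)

Z ≈ 1.251

P = RT/(V_m − b) − a/V_m² = (0.08206)(542)/(0.1132 − 0.02606) − 0.2424/(0.1132)²
  = 44.477/0.087140 − 18.916 = 510.41 − 18.916 = 491.49 atm
Z = PV_m/(RT) = (491.49)(0.1132)/((0.08206)(542)) = 55.637/44.477 = 1.251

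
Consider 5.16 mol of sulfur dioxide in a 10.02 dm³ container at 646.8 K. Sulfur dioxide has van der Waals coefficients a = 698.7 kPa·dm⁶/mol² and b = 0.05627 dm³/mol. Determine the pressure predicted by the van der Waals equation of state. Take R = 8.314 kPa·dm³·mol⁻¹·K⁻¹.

P ≈ 2667 kPa

P = nRT/(V − nb) − a n²/V²
nRT/(V − nb) = (5.16)(8.314)(646.8)/(10.02 − 5.16×0.05627) = 27748/9.7296 = 2851.9 kPa
a n²/V² = (698.7)(5.16)²/(10.02)² = 185.29 kPa
P = 2851.9 − 185.29 = 2667 kPa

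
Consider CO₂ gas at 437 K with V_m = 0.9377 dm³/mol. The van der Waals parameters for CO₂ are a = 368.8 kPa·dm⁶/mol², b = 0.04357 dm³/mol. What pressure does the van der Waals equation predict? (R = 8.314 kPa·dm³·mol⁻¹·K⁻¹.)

P = RT/(V_m − b) − a/V_m²
RT/(V_m − b) = (8.314)(437)/(0.9377 − 0.04357) = 3633.2/0.89413 = 4063.4 kPa
a/V_m² = 368.8/(0.9377)² = 419.43 kPa
P = 4063.4 − 419.43 = 3644 kPa

P ≈ 3644 kPa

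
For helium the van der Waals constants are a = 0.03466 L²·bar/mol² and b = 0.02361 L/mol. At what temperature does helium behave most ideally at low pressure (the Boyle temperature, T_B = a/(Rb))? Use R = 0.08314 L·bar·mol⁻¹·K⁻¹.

For a van der Waals gas the second virial coefficient B₂ = b − a/(RT) vanishes at T_B = a/(Rb).
T_B = 0.03466/(0.08314×0.02361) = 0.03466/0.0019629 = 17.66 K

T_B ≈ 17.66 K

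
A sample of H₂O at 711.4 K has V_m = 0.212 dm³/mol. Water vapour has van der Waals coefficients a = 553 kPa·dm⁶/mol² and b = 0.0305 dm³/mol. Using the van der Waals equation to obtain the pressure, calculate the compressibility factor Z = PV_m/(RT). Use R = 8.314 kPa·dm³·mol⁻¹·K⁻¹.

P = RT/(V_m − b) − a/V_m² = (8.314)(711.4)/(0.212 − 0.0305) − 553/(0.212)²
  = 5914.6/0.18150 − 12304 = 32587 − 12304 = 20283 kPa
Z = PV_m/(RT) = (20283)(0.212)/((8.314)(711.4)) = 4300.0/5914.6 = 0.7270

Z ≈ 0.7270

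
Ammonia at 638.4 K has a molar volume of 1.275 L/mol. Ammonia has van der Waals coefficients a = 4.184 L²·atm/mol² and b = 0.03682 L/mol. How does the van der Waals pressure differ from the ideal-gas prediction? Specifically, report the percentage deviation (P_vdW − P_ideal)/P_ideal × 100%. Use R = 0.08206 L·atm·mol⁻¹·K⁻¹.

Ideal: P_ideal = RT/V_m = (0.08206)(638.4)/1.275 = 41.0879 atm
vdW: P = RT/(V_m − b) − a/V_m² = 52.3871/1.23818 − 4.184/1.62563 = 42.3098 − 2.57377 = 39.7360 atm
% deviation = (39.7360 − 41.0879)/41.0879 × 100% = -3.29%

-3.29 %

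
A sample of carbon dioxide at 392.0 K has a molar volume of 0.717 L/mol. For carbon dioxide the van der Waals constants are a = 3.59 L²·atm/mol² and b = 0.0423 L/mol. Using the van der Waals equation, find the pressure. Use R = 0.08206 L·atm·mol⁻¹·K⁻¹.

P ≈ 40.69 atm

P = RT/(V_m − b) − a/V_m²
RT/(V_m − b) = (0.08206)(392.0)/(0.717 − 0.0423) = 32.168/0.67470 = 47.677 atm
a/V_m² = 3.59/(0.717)² = 6.9832 atm
P = 47.677 − 6.9832 = 40.69 atm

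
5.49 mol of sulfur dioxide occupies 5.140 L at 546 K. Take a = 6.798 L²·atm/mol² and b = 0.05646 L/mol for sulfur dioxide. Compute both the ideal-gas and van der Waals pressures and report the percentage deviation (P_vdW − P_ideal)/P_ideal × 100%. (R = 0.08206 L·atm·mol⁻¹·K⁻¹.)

-9.79 %

Ideal: P_ideal = nRT/V = (5.49)(0.08206)(546)/5.140 = 47.8557 atm
vdW: P = nRT/(V − nb) − a n²/V² = 245.978/4.83003 − 204.892/26.4196 = 50.9268 − 7.75530 = 43.1715 atm
% deviation = (43.1715 − 47.8557)/47.8557 × 100% = -9.79%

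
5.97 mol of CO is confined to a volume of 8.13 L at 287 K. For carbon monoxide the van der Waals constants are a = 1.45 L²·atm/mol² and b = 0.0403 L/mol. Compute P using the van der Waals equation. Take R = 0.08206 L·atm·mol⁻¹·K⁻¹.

P = nRT/(V − nb) − a n²/V²
nRT/(V − nb) = (5.97)(0.08206)(287)/(8.13 − 5.97×0.0403) = 140.60/7.8894 = 17.821 atm
a n²/V² = (1.45)(5.97)²/(8.13)² = 0.78187 atm
P = 17.821 − 0.78187 = 17.04 atm

P ≈ 17.04 atm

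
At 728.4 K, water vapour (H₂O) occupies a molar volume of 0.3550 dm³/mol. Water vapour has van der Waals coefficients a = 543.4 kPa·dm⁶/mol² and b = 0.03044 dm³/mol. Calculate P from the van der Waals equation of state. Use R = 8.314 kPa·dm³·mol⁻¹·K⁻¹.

P ≈ 14347 kPa

P = RT/(V_m − b) − a/V_m²
RT/(V_m − b) = (8.314)(728.4)/(0.3550 − 0.03044) = 6055.9/0.32456 = 18659 kPa
a/V_m² = 543.4/(0.3550)² = 4311.8 kPa
P = 18659 − 4311.8 = 14347 kPa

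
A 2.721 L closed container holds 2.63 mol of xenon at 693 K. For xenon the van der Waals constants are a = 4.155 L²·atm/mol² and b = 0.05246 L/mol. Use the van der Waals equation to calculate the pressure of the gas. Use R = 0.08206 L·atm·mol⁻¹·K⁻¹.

P = nRT/(V − nb) − a n²/V²
nRT/(V − nb) = (2.63)(0.08206)(693)/(2.721 − 2.63×0.05246) = 149.56/2.5830 = 57.902 atm
a n²/V² = (4.155)(2.63)²/(2.721)² = 3.8817 atm
P = 57.902 − 3.8817 = 54.02 atm

P ≈ 54.02 atm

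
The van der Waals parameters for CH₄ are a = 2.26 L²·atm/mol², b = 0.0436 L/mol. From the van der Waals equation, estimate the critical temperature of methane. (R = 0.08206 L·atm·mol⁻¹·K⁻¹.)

T_c ≈ 187.2 K

For a van der Waals gas, T_c = 8a/(27Rb).
T_c = 8×2.26/(27×0.08206×0.0436) = 18.080/0.096601 = 187.2 K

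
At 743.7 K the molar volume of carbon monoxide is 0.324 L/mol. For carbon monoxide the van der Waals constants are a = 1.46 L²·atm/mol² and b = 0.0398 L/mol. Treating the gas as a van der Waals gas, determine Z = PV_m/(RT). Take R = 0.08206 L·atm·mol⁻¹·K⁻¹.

P = RT/(V_m − b) − a/V_m² = (0.08206)(743.7)/(0.324 − 0.0398) − 1.46/(0.324)²
  = 61.028/0.28420 − 13.908 = 214.74 − 13.908 = 200.83 atm
Z = PV_m/(RT) = (200.83)(0.324)/((0.08206)(743.7)) = 65.069/61.028 = 1.066

Z ≈ 1.066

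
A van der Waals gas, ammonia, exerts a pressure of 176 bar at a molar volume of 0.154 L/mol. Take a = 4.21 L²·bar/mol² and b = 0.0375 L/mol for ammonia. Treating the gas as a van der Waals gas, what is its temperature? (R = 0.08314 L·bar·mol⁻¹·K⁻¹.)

T ≈ 495.4 K

T = (P + a/V_m²)(V_m − b)/R
P + a/V_m² = 176 + 4.21/(0.154)² = 353.52 bar
V_m − b = 0.154 − 0.0375 = 0.11650 L/mol
T = (353.52)(0.11650)/0.08314 = 495.4 K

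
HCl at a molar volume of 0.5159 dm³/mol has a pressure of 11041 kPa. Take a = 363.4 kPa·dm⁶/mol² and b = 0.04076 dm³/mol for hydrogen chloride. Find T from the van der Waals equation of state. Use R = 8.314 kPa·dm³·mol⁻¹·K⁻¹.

T ≈ 709.0 K

T = (P + a/V_m²)(V_m − b)/R
P + a/V_m² = 11041 + 363.4/(0.5159)² = 12406 kPa
V_m − b = 0.5159 − 0.04076 = 0.47514 dm³/mol
T = (12406)(0.47514)/8.314 = 709.0 K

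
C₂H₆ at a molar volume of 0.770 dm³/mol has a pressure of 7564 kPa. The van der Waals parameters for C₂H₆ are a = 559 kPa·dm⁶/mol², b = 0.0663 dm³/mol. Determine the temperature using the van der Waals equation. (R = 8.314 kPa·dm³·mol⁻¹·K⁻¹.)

T ≈ 720.0 K

T = (P + a/V_m²)(V_m − b)/R
P + a/V_m² = 7564 + 559/(0.770)² = 8506.8 kPa
V_m − b = 0.770 − 0.0663 = 0.70370 dm³/mol
T = (8506.8)(0.70370)/8.314 = 720.0 K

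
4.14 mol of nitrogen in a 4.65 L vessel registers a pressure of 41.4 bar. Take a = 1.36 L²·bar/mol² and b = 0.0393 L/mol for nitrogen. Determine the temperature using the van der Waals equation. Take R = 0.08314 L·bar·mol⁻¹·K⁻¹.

T = (P + a n²/V²)(V − nb)/(nR)
P + a n²/V² = 41.4 + (1.36)(4.14)²/(4.65)² = 42.478 bar
V − nb = 4.65 − (4.14)(0.0393) = 4.4873 L
T = (42.478)(4.4873)/((4.14)(0.08314)) = 553.8 K

T ≈ 553.8 K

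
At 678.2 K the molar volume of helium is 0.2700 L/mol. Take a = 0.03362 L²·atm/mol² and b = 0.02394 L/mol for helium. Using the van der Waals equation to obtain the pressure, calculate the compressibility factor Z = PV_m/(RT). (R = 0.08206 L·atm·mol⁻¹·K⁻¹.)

Z ≈ 1.095

P = RT/(V_m − b) − a/V_m² = (0.08206)(678.2)/(0.2700 − 0.02394) − 0.03362/(0.2700)²
  = 55.653/0.24606 − 0.46118 = 226.18 − 0.46118 = 225.72 atm
Z = PV_m/(RT) = (225.72)(0.2700)/((0.08206)(678.2)) = 60.944/55.653 = 1.095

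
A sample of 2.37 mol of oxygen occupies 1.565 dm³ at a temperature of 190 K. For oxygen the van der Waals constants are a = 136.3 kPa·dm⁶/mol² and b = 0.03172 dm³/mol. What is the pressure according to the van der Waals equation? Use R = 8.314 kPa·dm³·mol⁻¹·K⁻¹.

P ≈ 2200 kPa

P = nRT/(V − nb) − a n²/V²
nRT/(V − nb) = (2.37)(8.314)(190)/(1.565 − 2.37×0.03172) = 3743.8/1.4898 = 2513.0 kPa
a n²/V² = (136.3)(2.37)²/(1.565)² = 312.58 kPa
P = 2513.0 − 312.58 = 2200 kPa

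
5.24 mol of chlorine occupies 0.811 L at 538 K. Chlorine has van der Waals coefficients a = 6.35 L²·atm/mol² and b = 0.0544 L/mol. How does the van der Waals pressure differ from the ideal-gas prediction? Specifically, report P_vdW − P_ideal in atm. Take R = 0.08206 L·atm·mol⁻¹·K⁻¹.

Ideal: P_ideal = nRT/V = (5.24)(0.08206)(538)/0.811 = 285.249 atm
vdW: P = nRT/(V − nb) − a n²/V² = 231.337/0.525944 − 174.356/0.657721 = 439.851 − 265.091 = 174.760 atm
ΔP = 174.760 − 285.249 = -110.5 atm

ΔP ≈ -110.5 atm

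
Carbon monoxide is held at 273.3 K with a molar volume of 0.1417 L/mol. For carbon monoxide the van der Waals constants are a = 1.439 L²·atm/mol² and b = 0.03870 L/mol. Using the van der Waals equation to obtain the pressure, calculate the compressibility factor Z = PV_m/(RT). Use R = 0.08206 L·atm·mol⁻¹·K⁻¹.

P = RT/(V_m − b) − a/V_m² = (0.08206)(273.3)/(0.1417 − 0.03870) − 1.439/(0.1417)²
  = 22.427/0.10300 − 71.667 = 217.74 − 71.667 = 146.07 atm
Z = PV_m/(RT) = (146.07)(0.1417)/((0.08206)(273.3)) = 20.698/22.427 = 0.9229

Z ≈ 0.9229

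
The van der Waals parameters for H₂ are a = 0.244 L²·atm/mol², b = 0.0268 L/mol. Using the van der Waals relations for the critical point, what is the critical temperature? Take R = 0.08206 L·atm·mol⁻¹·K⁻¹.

T_c ≈ 32.87 K

For a van der Waals gas, T_c = 8a/(27Rb).
T_c = 8×0.244/(27×0.08206×0.0268) = 1.9520/0.059379 = 32.87 K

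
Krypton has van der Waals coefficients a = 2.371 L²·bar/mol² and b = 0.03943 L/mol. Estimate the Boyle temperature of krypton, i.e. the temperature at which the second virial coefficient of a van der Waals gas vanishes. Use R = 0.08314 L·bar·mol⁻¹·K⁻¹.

For a van der Waals gas the second virial coefficient B₂ = b − a/(RT) vanishes at T_B = a/(Rb).
T_B = 2.371/(0.08314×0.03943) = 2.371/0.0032782 = 723.3 K

T_B ≈ 723.3 K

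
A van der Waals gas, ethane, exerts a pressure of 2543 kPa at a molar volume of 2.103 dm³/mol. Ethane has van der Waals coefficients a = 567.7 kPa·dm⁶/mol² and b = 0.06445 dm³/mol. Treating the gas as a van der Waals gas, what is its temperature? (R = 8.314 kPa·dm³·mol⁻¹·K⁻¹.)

T = (P + a/V_m²)(V_m − b)/R
P + a/V_m² = 2543 + 567.7/(2.103)² = 2671.4 kPa
V_m − b = 2.103 − 0.06445 = 2.0386 dm³/mol
T = (2671.4)(2.0386)/8.314 = 655.0 K

T ≈ 655.0 K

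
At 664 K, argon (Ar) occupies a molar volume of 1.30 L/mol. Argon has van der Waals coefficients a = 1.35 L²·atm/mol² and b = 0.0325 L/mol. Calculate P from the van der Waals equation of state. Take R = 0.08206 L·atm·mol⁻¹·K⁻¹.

P ≈ 42.19 atm

P = RT/(V_m − b) − a/V_m²
RT/(V_m − b) = (0.08206)(664)/(1.30 − 0.0325) = 54.488/1.2675 = 42.989 atm
a/V_m² = 1.35/(1.30)² = 0.79882 atm
P = 42.989 − 0.79882 = 42.19 atm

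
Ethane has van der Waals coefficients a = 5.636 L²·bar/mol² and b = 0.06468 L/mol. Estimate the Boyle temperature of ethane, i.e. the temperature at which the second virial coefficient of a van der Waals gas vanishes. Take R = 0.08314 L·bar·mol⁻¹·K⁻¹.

For a van der Waals gas the second virial coefficient B₂ = b − a/(RT) vanishes at T_B = a/(Rb).
T_B = 5.636/(0.08314×0.06468) = 5.636/0.0053775 = 1048 K

T_B ≈ 1048 K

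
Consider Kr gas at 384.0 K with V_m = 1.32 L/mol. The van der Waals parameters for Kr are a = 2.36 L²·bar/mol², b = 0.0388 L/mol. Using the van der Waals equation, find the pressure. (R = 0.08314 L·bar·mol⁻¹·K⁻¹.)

P ≈ 23.56 bar

P = RT/(V_m − b) − a/V_m²
RT/(V_m − b) = (0.08314)(384.0)/(1.32 − 0.0388) = 31.926/1.2812 = 24.919 bar
a/V_m² = 2.36/(1.32)² = 1.3545 bar
P = 24.919 − 1.3545 = 23.56 bar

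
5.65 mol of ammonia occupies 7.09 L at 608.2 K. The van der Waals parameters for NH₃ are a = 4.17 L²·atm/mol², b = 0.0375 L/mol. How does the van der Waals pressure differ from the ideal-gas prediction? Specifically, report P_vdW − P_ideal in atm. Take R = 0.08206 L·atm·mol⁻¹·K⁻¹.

ΔP ≈ -1.423 atm

Ideal: P_ideal = nRT/V = (5.65)(0.08206)(608.2)/7.09 = 39.7722 atm
vdW: P = nRT/(V − nb) − a n²/V² = 281.985/6.87813 − 133.117/50.2681 = 40.9973 − 2.64814 = 38.3492 atm
ΔP = 38.3492 − 39.7722 = -1.423 atm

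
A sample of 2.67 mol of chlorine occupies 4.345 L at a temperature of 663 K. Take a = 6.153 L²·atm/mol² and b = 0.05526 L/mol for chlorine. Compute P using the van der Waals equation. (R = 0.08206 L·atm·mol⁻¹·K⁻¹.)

P = nRT/(V − nb) − a n²/V²
nRT/(V − nb) = (2.67)(0.08206)(663)/(4.345 − 2.67×0.05526) = 145.26/4.1975 = 34.606 atm
a n²/V² = (6.153)(2.67)²/(4.345)² = 2.3234 atm
P = 34.606 − 2.3234 = 32.28 atm

P ≈ 32.28 atm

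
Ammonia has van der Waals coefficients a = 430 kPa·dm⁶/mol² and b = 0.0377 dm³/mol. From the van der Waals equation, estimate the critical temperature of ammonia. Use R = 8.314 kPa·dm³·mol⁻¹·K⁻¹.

T_c ≈ 406.5 K

For a van der Waals gas, T_c = 8a/(27Rb).
T_c = 8×430/(27×8.314×0.0377) = 3440.0/8.4628 = 406.5 K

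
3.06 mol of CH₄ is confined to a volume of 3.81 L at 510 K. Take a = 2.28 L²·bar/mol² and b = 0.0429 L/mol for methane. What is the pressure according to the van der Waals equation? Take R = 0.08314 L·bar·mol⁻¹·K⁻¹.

P ≈ 33.80 bar

P = nRT/(V − nb) − a n²/V²
nRT/(V − nb) = (3.06)(0.08314)(510)/(3.81 − 3.06×0.0429) = 129.75/3.6787 = 35.271 bar
a n²/V² = (2.28)(3.06)²/(3.81)² = 1.4707 bar
P = 35.271 − 1.4707 = 33.80 bar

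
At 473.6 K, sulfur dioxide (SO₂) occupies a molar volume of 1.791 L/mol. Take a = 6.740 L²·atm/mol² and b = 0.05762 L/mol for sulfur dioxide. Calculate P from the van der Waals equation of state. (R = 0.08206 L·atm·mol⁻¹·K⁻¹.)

P ≈ 20.32 atm

P = RT/(V_m − b) − a/V_m²
RT/(V_m − b) = (0.08206)(473.6)/(1.791 − 0.05762) = 38.864/1.7334 = 22.421 atm
a/V_m² = 6.740/(1.791)² = 2.1012 atm
P = 22.421 − 2.1012 = 20.32 atm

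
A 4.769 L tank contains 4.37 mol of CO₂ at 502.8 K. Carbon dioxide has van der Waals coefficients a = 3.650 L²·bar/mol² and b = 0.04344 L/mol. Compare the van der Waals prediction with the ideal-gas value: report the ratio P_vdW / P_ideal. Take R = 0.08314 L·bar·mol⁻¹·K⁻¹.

P_vdW / P_ideal ≈ 0.9614

Ideal: P_ideal = nRT/V = (4.37)(0.08314)(502.8)/4.769 = 38.3053 bar
vdW: P = nRT/(V − nb) − a n²/V² = 182.678/4.57917 − 69.7037/22.7434 = 39.8933 − 3.06479 = 36.8285 bar
Ratio = 36.8285/38.3053 = 0.9614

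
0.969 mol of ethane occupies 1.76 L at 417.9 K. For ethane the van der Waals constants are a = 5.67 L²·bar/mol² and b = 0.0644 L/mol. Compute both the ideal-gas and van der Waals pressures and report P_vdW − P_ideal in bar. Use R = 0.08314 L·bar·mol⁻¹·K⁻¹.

ΔP ≈ -1.016 bar

Ideal: P_ideal = nRT/V = (0.969)(0.08314)(417.9)/1.76 = 19.1291 bar
vdW: P = nRT/(V − nb) − a n²/V² = 33.6671/1.69760 − 5.32391/3.09760 = 19.8322 − 1.71872 = 18.1135 bar
ΔP = 18.1135 − 19.1291 = -1.016 bar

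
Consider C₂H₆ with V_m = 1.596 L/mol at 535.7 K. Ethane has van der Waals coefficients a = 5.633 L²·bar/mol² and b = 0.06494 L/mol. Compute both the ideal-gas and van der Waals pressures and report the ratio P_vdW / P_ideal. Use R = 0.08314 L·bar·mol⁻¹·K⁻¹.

Ideal: P_ideal = RT/V_m = (0.08314)(535.7)/1.596 = 27.9061 bar
vdW: P = RT/(V_m − b) − a/V_m² = 44.5381/1.53106 − 5.633/2.54722 = 29.0897 − 2.21143 = 26.8783 bar
Ratio = 26.8783/27.9061 = 0.9632

P_vdW / P_ideal ≈ 0.9632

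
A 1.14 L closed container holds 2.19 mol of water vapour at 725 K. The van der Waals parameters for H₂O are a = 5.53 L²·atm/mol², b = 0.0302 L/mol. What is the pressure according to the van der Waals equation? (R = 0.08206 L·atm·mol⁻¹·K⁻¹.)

P ≈ 100.9 atm

P = nRT/(V − nb) − a n²/V²
nRT/(V − nb) = (2.19)(0.08206)(725)/(1.14 − 2.19×0.0302) = 130.29/1.0739 = 121.32 atm
a n²/V² = (5.53)(2.19)²/(1.14)² = 20.408 atm
P = 121.32 − 20.408 = 100.9 atm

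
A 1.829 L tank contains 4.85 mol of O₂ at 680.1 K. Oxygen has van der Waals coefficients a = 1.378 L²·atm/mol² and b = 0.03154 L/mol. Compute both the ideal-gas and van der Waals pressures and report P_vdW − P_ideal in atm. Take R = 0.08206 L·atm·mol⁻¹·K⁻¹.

ΔP ≈ 3.82 atm

Ideal: P_ideal = nRT/V = (4.85)(0.08206)(680.1)/1.829 = 147.990 atm
vdW: P = nRT/(V − nb) − a n²/V² = 270.674/1.67603 − 32.4140/3.34524 = 161.497 − 9.68959 = 151.807 atm
ΔP = 151.807 − 147.990 = 3.82 atm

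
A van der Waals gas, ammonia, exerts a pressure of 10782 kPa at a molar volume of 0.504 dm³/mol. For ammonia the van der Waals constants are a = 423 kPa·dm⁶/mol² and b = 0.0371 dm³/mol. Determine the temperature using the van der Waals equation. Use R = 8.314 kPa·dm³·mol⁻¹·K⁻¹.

T = (P + a/V_m²)(V_m − b)/R
P + a/V_m² = 10782 + 423/(0.504)² = 12447 kPa
V_m − b = 0.504 − 0.0371 = 0.46690 dm³/mol
T = (12447)(0.46690)/8.314 = 699.0 K

T ≈ 699.0 K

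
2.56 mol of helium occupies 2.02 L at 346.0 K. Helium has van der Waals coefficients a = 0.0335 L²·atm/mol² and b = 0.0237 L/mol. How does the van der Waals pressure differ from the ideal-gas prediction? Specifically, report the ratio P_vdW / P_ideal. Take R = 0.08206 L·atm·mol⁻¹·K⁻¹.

P_vdW / P_ideal ≈ 1.029

Ideal: P_ideal = nRT/V = (2.56)(0.08206)(346.0)/2.02 = 35.9829 atm
vdW: P = nRT/(V − nb) − a n²/V² = 72.6855/1.95933 − 0.219546/4.08040 = 37.0971 − 0.0538050 = 37.0433 atm
Ratio = 37.0433/35.9829 = 1.029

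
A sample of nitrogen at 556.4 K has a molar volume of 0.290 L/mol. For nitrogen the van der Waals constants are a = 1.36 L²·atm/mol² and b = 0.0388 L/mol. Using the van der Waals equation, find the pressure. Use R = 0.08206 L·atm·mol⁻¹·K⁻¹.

P ≈ 165.6 atm

P = RT/(V_m − b) − a/V_m²
RT/(V_m − b) = (0.08206)(556.4)/(0.290 − 0.0388) = 45.658/0.25120 = 181.76 atm
a/V_m² = 1.36/(0.290)² = 16.171 atm
P = 181.76 − 16.171 = 165.6 atm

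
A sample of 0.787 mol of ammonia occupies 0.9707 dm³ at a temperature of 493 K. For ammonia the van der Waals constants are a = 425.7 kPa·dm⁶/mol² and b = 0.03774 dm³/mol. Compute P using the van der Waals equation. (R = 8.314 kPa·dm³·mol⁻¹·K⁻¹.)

P ≈ 3148 kPa

P = nRT/(V − nb) − a n²/V²
nRT/(V − nb) = (0.787)(8.314)(493)/(0.9707 − 0.787×0.03774) = 3225.8/0.94100 = 3428.1 kPa
a n²/V² = (425.7)(0.787)²/(0.9707)² = 279.82 kPa
P = 3428.1 − 279.82 = 3148 kPa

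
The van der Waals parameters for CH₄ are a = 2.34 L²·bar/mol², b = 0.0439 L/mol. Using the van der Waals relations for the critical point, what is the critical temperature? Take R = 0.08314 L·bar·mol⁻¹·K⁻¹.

For a van der Waals gas, T_c = 8a/(27Rb).
T_c = 8×2.34/(27×0.08314×0.0439) = 18.720/0.098546 = 190.0 K

T_c ≈ 190.0 K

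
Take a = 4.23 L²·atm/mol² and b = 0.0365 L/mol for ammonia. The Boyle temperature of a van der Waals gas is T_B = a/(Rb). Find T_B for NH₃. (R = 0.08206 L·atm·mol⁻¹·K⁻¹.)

T_B ≈ 1412 K

For a van der Waals gas the second virial coefficient B₂ = b − a/(RT) vanishes at T_B = a/(Rb).
T_B = 4.23/(0.08206×0.0365) = 4.23/0.0029952 = 1412 K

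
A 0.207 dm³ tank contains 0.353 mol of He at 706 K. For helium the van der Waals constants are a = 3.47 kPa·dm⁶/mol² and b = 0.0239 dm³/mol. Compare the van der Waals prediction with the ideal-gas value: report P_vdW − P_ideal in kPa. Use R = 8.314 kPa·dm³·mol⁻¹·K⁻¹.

Ideal: P_ideal = nRT/V = (0.353)(8.314)(706)/0.207 = 10009.7 kPa
vdW: P = nRT/(V − nb) − a n²/V² = 2072.00/0.198563 − 0.432393/0.0428490 = 10435.0 − 10.0911 = 10424.9 kPa
ΔP = 10424.9 − 10009.7 = 415 kPa

ΔP ≈ 415 kPa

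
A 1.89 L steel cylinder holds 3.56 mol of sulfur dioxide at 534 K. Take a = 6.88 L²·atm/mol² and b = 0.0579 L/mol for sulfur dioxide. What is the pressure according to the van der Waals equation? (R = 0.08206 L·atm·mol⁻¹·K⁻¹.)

P ≈ 68.23 atm

P = nRT/(V − nb) − a n²/V²
nRT/(V − nb) = (3.56)(0.08206)(534)/(1.89 − 3.56×0.0579) = 156.00/1.6839 = 92.642 atm
a n²/V² = (6.88)(3.56)²/(1.89)² = 24.410 atm
P = 92.642 − 24.410 = 68.23 atm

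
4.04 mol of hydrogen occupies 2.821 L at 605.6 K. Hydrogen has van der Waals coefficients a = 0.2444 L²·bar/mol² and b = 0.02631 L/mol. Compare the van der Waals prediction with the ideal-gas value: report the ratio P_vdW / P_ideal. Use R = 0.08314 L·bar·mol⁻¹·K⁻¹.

Ideal: P_ideal = nRT/V = (4.04)(0.08314)(605.6)/2.821 = 72.1065 bar
vdW: P = nRT/(V − nb) − a n²/V² = 203.412/2.71471 − 3.98900/7.95804 = 74.9296 − 0.501254 = 74.4283 bar
Ratio = 74.4283/72.1065 = 1.032

P_vdW / P_ideal ≈ 1.032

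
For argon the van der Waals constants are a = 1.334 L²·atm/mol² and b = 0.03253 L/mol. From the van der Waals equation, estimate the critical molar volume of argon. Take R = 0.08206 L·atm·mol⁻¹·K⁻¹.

For a van der Waals gas, V_m,c = 3b.
V_m,c = 3×0.03253 = 0.09759 L/mol

V_m,c ≈ 0.09759 L/mol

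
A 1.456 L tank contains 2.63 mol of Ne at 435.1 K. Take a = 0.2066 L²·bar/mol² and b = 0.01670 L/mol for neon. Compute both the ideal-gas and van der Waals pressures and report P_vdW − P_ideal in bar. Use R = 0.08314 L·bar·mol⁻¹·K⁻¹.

Ideal: P_ideal = nRT/V = (2.63)(0.08314)(435.1)/1.456 = 65.3422 bar
vdW: P = nRT/(V − nb) − a n²/V² = 95.1382/1.41208 − 1.42903/2.11994 = 67.3745 − 0.674090 = 66.7004 bar
ΔP = 66.7004 − 65.3422 = 1.358 bar

ΔP ≈ 1.358 bar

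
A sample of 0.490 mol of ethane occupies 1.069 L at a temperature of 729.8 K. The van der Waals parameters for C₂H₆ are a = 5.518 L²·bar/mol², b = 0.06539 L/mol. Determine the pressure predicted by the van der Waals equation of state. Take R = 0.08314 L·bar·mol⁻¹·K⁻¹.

P = nRT/(V − nb) − a n²/V²
nRT/(V − nb) = (0.490)(0.08314)(729.8)/(1.069 − 0.490×0.06539) = 29.731/1.0370 = 28.670 bar
a n²/V² = (5.518)(0.490)²/(1.069)² = 1.1594 bar
P = 28.670 − 1.1594 = 27.51 bar

P ≈ 27.51 bar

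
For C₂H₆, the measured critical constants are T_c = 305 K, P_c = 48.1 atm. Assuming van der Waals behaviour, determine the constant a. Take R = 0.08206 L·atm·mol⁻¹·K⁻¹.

a ≈ 5.494 L²·atm/mol²

From T_c = 8a/(27Rb) and P_c = a/(27b²): a = 27 R² T_c²/(64 P_c).
a = 27×(0.08206)²×(305)²/(64×48.1) = 16913/3078.4 = 5.494 L²·atm/mol²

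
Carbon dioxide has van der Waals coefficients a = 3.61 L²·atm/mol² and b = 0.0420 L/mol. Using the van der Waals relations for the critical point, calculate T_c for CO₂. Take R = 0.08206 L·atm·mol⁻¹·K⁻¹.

T_c ≈ 310.4 K

For a van der Waals gas, T_c = 8a/(27Rb).
T_c = 8×3.61/(27×0.08206×0.0420) = 28.880/0.093056 = 310.4 K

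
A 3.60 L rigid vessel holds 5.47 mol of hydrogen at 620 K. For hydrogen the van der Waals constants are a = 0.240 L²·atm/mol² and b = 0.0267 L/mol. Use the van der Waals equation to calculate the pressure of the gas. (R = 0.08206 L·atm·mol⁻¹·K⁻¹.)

P = nRT/(V − nb) − a n²/V²
nRT/(V − nb) = (5.47)(0.08206)(620)/(3.60 − 5.47×0.0267) = 278.30/3.4540 = 80.573 atm
a n²/V² = (0.240)(5.47)²/(3.60)² = 0.55409 atm
P = 80.573 − 0.55409 = 80.02 atm

P ≈ 80.02 atm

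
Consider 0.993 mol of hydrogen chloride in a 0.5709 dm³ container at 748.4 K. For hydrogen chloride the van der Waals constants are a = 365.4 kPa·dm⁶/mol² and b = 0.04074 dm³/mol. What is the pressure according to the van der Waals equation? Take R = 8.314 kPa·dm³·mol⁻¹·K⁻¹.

P = nRT/(V − nb) − a n²/V²
nRT/(V − nb) = (0.993)(8.314)(748.4)/(0.5709 − 0.993×0.04074) = 6178.6/0.53045 = 11648 kPa
a n²/V² = (365.4)(0.993)²/(0.5709)² = 1105.5 kPa
P = 11648 − 1105.5 = 10543 kPa

P ≈ 10543 kPa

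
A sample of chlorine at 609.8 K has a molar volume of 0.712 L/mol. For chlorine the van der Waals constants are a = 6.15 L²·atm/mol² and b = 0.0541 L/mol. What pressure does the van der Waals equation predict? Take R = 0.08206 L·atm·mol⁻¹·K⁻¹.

P ≈ 63.93 atm

P = RT/(V_m − b) − a/V_m²
RT/(V_m − b) = (0.08206)(609.8)/(0.712 − 0.0541) = 50.040/0.65790 = 76.060 atm
a/V_m² = 6.15/(0.712)² = 12.132 atm
P = 76.060 − 12.132 = 63.93 atm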